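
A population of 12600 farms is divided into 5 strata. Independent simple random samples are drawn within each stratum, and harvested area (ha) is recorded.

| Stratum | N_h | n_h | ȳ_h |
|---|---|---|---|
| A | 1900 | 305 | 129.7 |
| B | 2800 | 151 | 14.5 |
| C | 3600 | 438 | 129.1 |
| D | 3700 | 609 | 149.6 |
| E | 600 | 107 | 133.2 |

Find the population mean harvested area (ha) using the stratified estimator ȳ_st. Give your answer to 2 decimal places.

N = Σ N_h = 12600. Stratum weights W_h = N_h/N.
ȳ_st = (1900·129.7 + 2800·14.5 + 3600·129.1 + 3700·149.6 + 600·133.2) / 12600 = 109.9389

ȳ_st ≈ 109.94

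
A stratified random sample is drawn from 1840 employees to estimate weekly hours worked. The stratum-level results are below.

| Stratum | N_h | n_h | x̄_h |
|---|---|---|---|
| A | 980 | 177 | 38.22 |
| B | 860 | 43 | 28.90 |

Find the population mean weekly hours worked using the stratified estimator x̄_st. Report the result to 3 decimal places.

x̄_st ≈ 33.864

N = Σ N_h = 1840. Stratum weights W_h = N_h/N.
x̄_st = (980·38.22 + 860·28.90) / 1840 = 33.86391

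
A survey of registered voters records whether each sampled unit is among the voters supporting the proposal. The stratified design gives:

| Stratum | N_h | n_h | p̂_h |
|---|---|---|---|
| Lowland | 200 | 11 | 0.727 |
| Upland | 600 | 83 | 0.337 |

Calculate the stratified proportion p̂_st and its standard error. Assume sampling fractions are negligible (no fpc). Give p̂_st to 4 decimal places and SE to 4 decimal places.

N = 800; stratum weights W_h = N_h/N.
p̂_st = Σ W_h p̂_h = (200·0.727 + 600·0.337)/800 = 0.43450
V̂(p̂_st) = Σ W_h² p̂_h(1−p̂_h)/(n_h−1):
  stratum Lowland: (200/800)²·0.727·0.273/10 = 0.00124044
  stratum Upland: (600/800)²·0.337·0.663/82 = 0.00153268
V̂(p̂_st) = 0.00277313; SE = √V̂ = 0.0526605

p̂_st ≈ 0.4345, SE ≈ 0.0527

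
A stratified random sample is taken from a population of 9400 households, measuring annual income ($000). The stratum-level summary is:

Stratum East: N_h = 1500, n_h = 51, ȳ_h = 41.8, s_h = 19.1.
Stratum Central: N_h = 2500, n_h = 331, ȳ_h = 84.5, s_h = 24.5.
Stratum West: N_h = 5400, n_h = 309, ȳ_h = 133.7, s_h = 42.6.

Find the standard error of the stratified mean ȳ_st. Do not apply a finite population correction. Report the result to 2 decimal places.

SE(ȳ_st) ≈ 1.50

V̂(ȳ_st) = Σ W_h² s_h²/n_h, with W_h = N_h/N and N = 9400:
  stratum East: (1500/9400)²·19.1²/51 = 0.182148
  stratum Central: (2500/9400)²·24.5²/331 = 0.128271
  stratum West: (5400/9400)²·42.6²/309 = 1.93817
V̂(ȳ_st) = 2.24859
SE(ȳ_st) = √2.24859 = 1.49953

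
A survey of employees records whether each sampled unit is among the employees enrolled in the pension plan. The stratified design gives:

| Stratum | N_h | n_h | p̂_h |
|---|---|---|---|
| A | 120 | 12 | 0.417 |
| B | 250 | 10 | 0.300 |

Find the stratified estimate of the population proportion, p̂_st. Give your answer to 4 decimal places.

N = 370; stratum weights W_h = N_h/N.
p̂_st = Σ W_h p̂_h = (120·0.417 + 250·0.300)/370 = 0.33795

p̂_st ≈ 0.3379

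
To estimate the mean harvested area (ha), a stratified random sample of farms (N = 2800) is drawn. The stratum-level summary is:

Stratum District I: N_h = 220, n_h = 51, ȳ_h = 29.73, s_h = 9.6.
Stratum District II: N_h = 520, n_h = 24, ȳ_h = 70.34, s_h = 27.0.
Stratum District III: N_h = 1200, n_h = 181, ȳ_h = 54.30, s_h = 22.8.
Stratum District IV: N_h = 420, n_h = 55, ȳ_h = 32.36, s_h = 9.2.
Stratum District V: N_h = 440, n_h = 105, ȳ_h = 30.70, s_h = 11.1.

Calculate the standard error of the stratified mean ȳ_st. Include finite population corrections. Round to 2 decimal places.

V̂(ȳ_st) = Σ W_h² (1 − n_h/N_h) s_h²/n_h, with W_h = N_h/N and N = 2800:
  stratum District I: (220/2800)²·(1 − 51/220)·9.6²/51 = 0.0085697
  stratum District II: (520/2800)²·(1 − 24/520)·27.0²/24 = 0.999276
  stratum District III: (1200/2800)²·(1 − 181/1200)·22.8²/181 = 0.447951
  stratum District IV: (420/2800)²·(1 − 55/420)·9.2²/55 = 0.0300912
  stratum District V: (440/2800)²·(1 − 105/440)·11.1²/105 = 0.0220617
V̂(ȳ_st) = 1.50795
SE(ȳ_st) = √1.50795 = 1.22799

SE(ȳ_st) ≈ 1.23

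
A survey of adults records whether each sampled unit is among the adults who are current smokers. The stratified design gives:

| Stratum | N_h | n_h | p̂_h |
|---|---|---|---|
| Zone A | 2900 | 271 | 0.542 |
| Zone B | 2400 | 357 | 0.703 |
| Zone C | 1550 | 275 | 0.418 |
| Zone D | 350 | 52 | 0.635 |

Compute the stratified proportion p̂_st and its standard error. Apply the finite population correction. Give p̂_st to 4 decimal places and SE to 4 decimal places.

p̂_st ≈ 0.5735, SE ≈ 0.0153

N = 7200; stratum weights W_h = N_h/N.
p̂_st = Σ W_h p̂_h = (2900·0.542 + 2400·0.703 + 1550·0.418 + 350·0.635)/7200 = 0.57349
V̂(p̂_st) = Σ W_h² (1 − n_h/N_h) p̂_h(1−p̂_h)/(n_h−1):
  stratum Zone A: (2900/7200)²·(1 − 271/2900)·0.542·0.458/270 = 0.000135215
  stratum Zone B: (2400/7200)²·(1 − 357/2400)·0.703·0.297/356 = 5.54723e-05
  stratum Zone C: (1550/7200)²·(1 − 275/1550)·0.418·0.582/274 = 3.38474e-05
  stratum Zone D: (350/7200)²·(1 − 52/350)·0.635·0.365/51 = 9.14357e-06
V̂(p̂_st) = 0.000233678; SE = √V̂ = 0.0152865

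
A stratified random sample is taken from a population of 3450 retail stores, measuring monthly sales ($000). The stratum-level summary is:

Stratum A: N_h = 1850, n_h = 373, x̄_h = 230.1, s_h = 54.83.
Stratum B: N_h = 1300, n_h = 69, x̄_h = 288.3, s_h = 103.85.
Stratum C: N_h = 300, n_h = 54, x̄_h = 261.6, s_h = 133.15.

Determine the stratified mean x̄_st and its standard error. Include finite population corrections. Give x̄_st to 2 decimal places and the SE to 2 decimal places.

x̄_st = Σ W_h x̄_h = (1850·230.1 + 1300·288.3 + 300·261.6)/3450 = 254.76957
V̂(x̄_st) = Σ W_h² (1 − n_h/N_h) s_h²/n_h, with W_h = N_h/N and N = 3450:
  stratum A: (1850/3450)²·(1 − 373/1850)·54.83²/373 = 1.8503
  stratum B: (1300/3450)²·(1 − 69/1300)·103.85²/69 = 21.0149
  stratum C: (300/3450)²·(1 − 54/300)·133.15²/54 = 2.03567
V̂(x̄_st) = 24.9009
SE(x̄_st) = √24.9009 = 4.99008

x̄_st ≈ 254.77, SE ≈ 4.99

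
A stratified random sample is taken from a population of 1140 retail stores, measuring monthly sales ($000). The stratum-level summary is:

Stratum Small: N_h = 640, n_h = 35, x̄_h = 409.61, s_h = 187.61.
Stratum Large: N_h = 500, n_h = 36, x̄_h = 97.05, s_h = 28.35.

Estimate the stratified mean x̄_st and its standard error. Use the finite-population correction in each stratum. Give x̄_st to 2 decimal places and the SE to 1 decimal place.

x̄_st = Σ W_h x̄_h = (640·409.61 + 500·97.05)/1140 = 272.52228
V̂(x̄_st) = Σ W_h² (1 − n_h/N_h) s_h²/n_h, with W_h = N_h/N and N = 1140:
  stratum Small: (640/1140)²·(1 − 35/640)·187.61²/35 = 299.619
  stratum Large: (500/1140)²·(1 − 36/500)·28.35²/36 = 3.98549
V̂(x̄_st) = 303.605
SE(x̄_st) = √303.605 = 17.4243

x̄_st ≈ 272.52, SE ≈ 17.4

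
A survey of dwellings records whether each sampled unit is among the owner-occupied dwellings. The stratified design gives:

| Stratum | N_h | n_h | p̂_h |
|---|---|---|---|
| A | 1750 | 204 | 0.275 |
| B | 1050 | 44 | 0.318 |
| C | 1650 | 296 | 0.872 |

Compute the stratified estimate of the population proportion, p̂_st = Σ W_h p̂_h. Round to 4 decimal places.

N = 4450; stratum weights W_h = N_h/N.
p̂_st = Σ W_h p̂_h = (1750·0.275 + 1050·0.318 + 1650·0.872)/4450 = 0.50651

p̂_st ≈ 0.5065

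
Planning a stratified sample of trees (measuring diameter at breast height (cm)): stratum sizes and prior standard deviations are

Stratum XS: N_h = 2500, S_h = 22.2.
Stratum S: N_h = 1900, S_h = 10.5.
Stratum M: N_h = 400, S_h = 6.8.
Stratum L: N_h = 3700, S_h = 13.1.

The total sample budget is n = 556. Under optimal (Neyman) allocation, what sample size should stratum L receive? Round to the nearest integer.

Neyman allocation: n_h = n · N_h S_h / Σ N_i S_i, with n = 556.
  stratum XS: N_h·S_h = 2500·22.2 = 55500.00
  stratum S: N_h·S_h = 1900·10.5 = 19950.00
  stratum M: N_h·S_h = 400·6.8 = 2720.00
  stratum L: N_h·S_h = 3700·13.1 = 48470.00
Σ N_h S_h = 126640.00
n for stratum L = 556·48470.00/126640.00 = 212.803 → 213

213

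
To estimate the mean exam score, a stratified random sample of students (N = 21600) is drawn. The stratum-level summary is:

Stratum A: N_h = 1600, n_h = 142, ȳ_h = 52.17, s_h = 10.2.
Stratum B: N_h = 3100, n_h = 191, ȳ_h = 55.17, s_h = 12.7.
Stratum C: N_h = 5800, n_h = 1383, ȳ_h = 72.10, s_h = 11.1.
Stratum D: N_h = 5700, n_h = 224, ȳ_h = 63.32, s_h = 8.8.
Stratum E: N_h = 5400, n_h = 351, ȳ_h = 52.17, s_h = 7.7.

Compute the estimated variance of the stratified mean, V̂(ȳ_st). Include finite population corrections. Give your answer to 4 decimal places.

V̂(ȳ_st) ≈ 0.0579

V̂(ȳ_st) = Σ W_h² (1 − n_h/N_h) s_h²/n_h, with W_h = N_h/N and N = 21600:
  stratum A: (1600/21600)²·(1 − 142/1600)·10.2²/142 = 0.00366338
  stratum B: (3100/21600)²·(1 − 191/3100)·12.7²/191 = 0.0163219
  stratum C: (5800/21600)²·(1 − 1383/5800)·11.1²/1383 = 0.00489183
  stratum D: (5700/21600)²·(1 − 224/5700)·8.8²/224 = 0.0231285
  stratum E: (5400/21600)²·(1 − 351/5400)·7.7²/351 = 0.00987111
V̂(ȳ_st) = 0.0578768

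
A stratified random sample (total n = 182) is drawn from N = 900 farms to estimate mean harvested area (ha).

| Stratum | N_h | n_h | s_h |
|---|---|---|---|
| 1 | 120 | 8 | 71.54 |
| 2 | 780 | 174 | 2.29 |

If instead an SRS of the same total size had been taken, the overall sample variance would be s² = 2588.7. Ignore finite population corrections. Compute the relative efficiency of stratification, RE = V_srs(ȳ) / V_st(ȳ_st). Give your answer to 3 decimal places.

RE ≈ 1.248

V̂(ȳ_st) = Σ W_h² s_h²/n_h, with W_h = N_h/N and N = 900:
  stratum 1: (120/900)²·71.54²/8 = 11.3733
  stratum 2: (780/900)²·2.29²/174 = 0.0226374
V_st = 11.3959
V_srs = s²/n = 2588.7/182 = 14.2236
Relative efficiency = V_srs / V_st = 14.2236/11.3959 = 1.2481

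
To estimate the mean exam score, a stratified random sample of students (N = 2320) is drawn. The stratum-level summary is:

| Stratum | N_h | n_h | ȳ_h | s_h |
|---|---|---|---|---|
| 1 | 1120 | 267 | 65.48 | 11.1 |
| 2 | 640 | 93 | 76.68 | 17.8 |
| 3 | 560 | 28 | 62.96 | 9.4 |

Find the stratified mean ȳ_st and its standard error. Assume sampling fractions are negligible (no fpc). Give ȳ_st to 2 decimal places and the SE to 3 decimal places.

ȳ_st ≈ 67.96, SE ≈ 0.742

ȳ_st = Σ W_h ȳ_h = (1120·65.48 + 640·76.68 + 560·62.96)/2320 = 67.96138
V̂(ȳ_st) = Σ W_h² s_h²/n_h, with W_h = N_h/N and N = 2320:
  stratum 1: (1120/2320)²·11.1²/267 = 0.107546
  stratum 2: (640/2320)²·17.8²/93 = 0.259263
  stratum 3: (560/2320)²·9.4²/28 = 0.183864
V̂(ȳ_st) = 0.550674
SE(ȳ_st) = √0.550674 = 0.742074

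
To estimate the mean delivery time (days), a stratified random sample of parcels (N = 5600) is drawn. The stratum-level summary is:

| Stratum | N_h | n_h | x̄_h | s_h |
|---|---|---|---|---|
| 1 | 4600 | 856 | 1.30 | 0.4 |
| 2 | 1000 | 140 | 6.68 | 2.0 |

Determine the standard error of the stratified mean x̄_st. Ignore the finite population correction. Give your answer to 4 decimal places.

SE(x̄_st) ≈ 0.0322

V̂(x̄_st) = Σ W_h² s_h²/n_h, with W_h = N_h/N and N = 5600:
  stratum 1: (4600/5600)²·0.4²/856 = 0.000126121
  stratum 2: (1000/5600)²·2.0²/140 = 0.000911079
V̂(x̄_st) = 0.0010372
SE(x̄_st) = √0.0010372 = 0.0322056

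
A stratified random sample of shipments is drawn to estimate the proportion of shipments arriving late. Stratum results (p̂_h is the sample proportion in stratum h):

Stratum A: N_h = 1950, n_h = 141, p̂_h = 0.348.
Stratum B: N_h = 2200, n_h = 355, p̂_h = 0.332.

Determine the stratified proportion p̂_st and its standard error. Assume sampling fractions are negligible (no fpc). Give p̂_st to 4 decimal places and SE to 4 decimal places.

N = 4150; stratum weights W_h = N_h/N.
p̂_st = Σ W_h p̂_h = (1950·0.348 + 2200·0.332)/4150 = 0.33952
V̂(p̂_st) = Σ W_h² p̂_h(1−p̂_h)/(n_h−1):
  stratum A: (1950/4150)²·0.348·0.652/140 = 0.000357826
  stratum B: (2200/4150)²·0.332·0.668/354 = 0.00017606
V̂(p̂_st) = 0.000533886; SE = √V̂ = 0.023106

p̂_st ≈ 0.3395, SE ≈ 0.0231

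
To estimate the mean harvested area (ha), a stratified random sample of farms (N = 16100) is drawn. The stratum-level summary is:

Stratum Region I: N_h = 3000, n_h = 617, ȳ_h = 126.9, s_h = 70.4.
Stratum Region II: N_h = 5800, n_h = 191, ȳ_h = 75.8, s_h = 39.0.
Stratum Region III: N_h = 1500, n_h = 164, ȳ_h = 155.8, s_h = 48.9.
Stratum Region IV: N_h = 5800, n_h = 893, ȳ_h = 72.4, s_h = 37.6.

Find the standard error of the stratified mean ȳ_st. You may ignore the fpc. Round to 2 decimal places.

SE(ȳ_st) ≈ 1.28

V̂(ȳ_st) = Σ W_h² s_h²/n_h, with W_h = N_h/N and N = 16100:
  stratum Region I: (3000/16100)²·70.4²/617 = 0.278902
  stratum Region II: (5800/16100)²·39.0²/191 = 1.03348
  stratum Region III: (1500/16100)²·48.9²/164 = 0.126562
  stratum Region IV: (5800/16100)²·37.6²/893 = 0.205461
V̂(ȳ_st) = 1.6444
SE(ȳ_st) = √1.6444 = 1.28234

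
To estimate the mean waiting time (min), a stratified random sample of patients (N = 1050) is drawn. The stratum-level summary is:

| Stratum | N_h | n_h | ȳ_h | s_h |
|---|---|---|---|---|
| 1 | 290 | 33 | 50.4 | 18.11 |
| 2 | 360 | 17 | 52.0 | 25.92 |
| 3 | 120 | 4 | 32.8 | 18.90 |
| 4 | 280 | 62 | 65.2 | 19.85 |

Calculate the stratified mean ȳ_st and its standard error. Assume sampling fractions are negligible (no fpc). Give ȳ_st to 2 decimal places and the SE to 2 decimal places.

ȳ_st = Σ W_h ȳ_h = (290·50.4 + 360·52.0 + 120·32.8 + 280·65.2)/1050 = 52.88381
V̂(ȳ_st) = Σ W_h² s_h²/n_h, with W_h = N_h/N and N = 1050:
  stratum 1: (290/1050)²·18.11²/33 = 0.758124
  stratum 2: (360/1050)²·25.92²/17 = 4.64566
  stratum 3: (120/1050)²·18.90²/4 = 1.1664
  stratum 4: (280/1050)²·19.85²/62 = 0.451925
V̂(ȳ_st) = 7.02211
SE(ȳ_st) = √7.02211 = 2.64993

ȳ_st ≈ 52.88, SE ≈ 2.65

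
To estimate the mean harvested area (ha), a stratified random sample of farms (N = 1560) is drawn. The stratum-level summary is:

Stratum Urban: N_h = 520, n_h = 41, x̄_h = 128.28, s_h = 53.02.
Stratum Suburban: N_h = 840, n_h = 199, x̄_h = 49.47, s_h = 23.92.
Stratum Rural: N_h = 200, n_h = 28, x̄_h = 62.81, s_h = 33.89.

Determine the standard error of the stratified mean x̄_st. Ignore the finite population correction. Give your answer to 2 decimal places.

V̂(x̄_st) = Σ W_h² s_h²/n_h, with W_h = N_h/N and N = 1560:
  stratum Urban: (520/1560)²·53.02²/41 = 7.61821
  stratum Suburban: (840/1560)²·23.92²/199 = 0.83364
  stratum Rural: (200/1560)²·33.89²/28 = 0.674211
V̂(x̄_st) = 9.12606
SE(x̄_st) = √9.12606 = 3.02094

SE(x̄_st) ≈ 3.02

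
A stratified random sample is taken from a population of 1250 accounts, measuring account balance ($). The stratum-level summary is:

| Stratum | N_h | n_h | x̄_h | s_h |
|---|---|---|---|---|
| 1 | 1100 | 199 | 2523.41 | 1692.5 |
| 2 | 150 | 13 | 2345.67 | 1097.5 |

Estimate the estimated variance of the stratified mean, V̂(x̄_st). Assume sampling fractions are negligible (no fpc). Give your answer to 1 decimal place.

V̂(x̄_st) = Σ W_h² s_h²/n_h, with W_h = N_h/N and N = 1250:
  stratum 1: (1100/1250)²·1692.5²/199 = 11147.3
  stratum 2: (150/1250)²·1097.5²/13 = 1334.22
V̂(x̄_st) = 12481.5

V̂(x̄_st) ≈ 12481.5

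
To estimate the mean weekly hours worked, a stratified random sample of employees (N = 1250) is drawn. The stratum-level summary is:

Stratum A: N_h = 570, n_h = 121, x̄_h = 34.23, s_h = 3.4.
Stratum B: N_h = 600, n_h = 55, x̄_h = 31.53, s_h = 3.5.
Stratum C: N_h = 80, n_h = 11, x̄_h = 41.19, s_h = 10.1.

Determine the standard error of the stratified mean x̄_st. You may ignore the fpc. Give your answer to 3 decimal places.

SE(x̄_st) ≈ 0.330

V̂(x̄_st) = Σ W_h² s_h²/n_h, with W_h = N_h/N and N = 1250:
  stratum A: (570/1250)²·3.4²/121 = 0.0198656
  stratum B: (600/1250)²·3.5²/55 = 0.0513164
  stratum C: (80/1250)²·10.1²/11 = 0.0379848
V̂(x̄_st) = 0.109167
SE(x̄_st) = √0.109167 = 0.330404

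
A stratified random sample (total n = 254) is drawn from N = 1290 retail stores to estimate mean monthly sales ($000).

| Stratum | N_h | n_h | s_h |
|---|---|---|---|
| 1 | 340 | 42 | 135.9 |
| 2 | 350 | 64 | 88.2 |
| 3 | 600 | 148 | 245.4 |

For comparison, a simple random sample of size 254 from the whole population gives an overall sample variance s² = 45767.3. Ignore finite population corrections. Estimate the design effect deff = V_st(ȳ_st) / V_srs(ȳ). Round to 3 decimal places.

V̂(ȳ_st) = Σ W_h² s_h²/n_h, with W_h = N_h/N and N = 1290:
  stratum 1: (340/1290)²·135.9²/42 = 30.547
  stratum 2: (350/1290)²·88.2²/64 = 8.94775
  stratum 3: (600/1290)²·245.4²/148 = 88.0259
V_st = 127.521
V_srs = s²/n = 45767.3/254 = 180.186
deff = V_st / V_srs = 127.521/180.186 = 0.7077

deff ≈ 0.708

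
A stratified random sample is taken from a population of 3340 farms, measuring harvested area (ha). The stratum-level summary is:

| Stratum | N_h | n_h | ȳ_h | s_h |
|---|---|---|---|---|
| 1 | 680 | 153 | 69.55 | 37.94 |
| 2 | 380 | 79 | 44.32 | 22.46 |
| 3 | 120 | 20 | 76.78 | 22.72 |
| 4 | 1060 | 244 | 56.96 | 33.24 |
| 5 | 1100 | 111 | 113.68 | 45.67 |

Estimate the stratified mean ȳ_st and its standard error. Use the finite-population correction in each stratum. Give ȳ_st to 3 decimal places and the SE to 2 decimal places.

ȳ_st ≈ 77.477, SE ≈ 1.61

ȳ_st = Σ W_h ȳ_h = (680·69.55 + 380·44.32 + 120·76.78 + 1060·56.96 + 1100·113.68)/3340 = 77.47749
V̂(ȳ_st) = Σ W_h² (1 − n_h/N_h) s_h²/n_h, with W_h = N_h/N and N = 3340:
  stratum 1: (680/3340)²·(1 − 153/680)·37.94²/153 = 0.302225
  stratum 2: (380/3340)²·(1 − 79/380)·22.46²/79 = 0.0654711
  stratum 3: (120/3340)²·(1 − 20/120)·22.72²/20 = 0.0277635
  stratum 4: (1060/3340)²·(1 − 244/1060)·33.24²/244 = 0.351104
  stratum 5: (1100/3340)²·(1 − 111/1100)·45.67²/111 = 1.83246
V̂(ȳ_st) = 2.57903
SE(ȳ_st) = √2.57903 = 1.60593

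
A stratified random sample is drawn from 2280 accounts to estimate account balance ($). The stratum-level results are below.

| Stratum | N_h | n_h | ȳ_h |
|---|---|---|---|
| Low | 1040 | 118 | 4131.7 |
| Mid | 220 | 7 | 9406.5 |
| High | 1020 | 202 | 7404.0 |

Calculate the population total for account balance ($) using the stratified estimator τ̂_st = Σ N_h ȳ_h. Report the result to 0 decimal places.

τ̂_st = Σ N_h ȳ_h = 1040·4131.7 + 220·9406.5 + 1020·7404.0 = 13918478

τ̂_st ≈ 13918478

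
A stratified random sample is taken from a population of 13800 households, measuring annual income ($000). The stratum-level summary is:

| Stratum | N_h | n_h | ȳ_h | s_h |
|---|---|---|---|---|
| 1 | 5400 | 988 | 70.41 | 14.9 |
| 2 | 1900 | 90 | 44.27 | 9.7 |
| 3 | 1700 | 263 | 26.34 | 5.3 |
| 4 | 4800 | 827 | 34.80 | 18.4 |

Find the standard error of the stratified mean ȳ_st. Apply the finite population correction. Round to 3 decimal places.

V̂(ȳ_st) = Σ W_h² (1 − n_h/N_h) s_h²/n_h, with W_h = N_h/N and N = 13800:
  stratum 1: (5400/13800)²·(1 − 988/5400)·14.9²/988 = 0.0281117
  stratum 2: (1900/13800)²·(1 − 90/1900)·9.7²/90 = 0.0188788
  stratum 3: (1700/13800)²·(1 − 263/1700)·5.3²/263 = 0.00137007
  stratum 4: (4800/13800)²·(1 − 827/4800)·18.4²/827 = 0.0409951
V̂(ȳ_st) = 0.0893557
SE(ȳ_st) = √0.0893557 = 0.298924

SE(ȳ_st) ≈ 0.299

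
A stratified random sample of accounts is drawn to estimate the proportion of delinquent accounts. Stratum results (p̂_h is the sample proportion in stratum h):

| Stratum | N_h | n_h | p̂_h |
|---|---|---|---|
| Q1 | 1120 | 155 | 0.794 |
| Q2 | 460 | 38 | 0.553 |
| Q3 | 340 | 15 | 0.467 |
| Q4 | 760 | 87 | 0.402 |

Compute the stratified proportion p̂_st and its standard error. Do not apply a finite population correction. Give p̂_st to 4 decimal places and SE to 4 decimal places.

p̂_st ≈ 0.6000, SE ≈ 0.0299

N = 2680; stratum weights W_h = N_h/N.
p̂_st = Σ W_h p̂_h = (1120·0.794 + 460·0.553 + 340·0.467 + 760·0.402)/2680 = 0.59999
V̂(p̂_st) = Σ W_h² p̂_h(1−p̂_h)/(n_h−1):
  stratum Q1: (1120/2680)²·0.794·0.206/154 = 0.000185496
  stratum Q2: (460/2680)²·0.553·0.447/37 = 0.000196824
  stratum Q3: (340/2680)²·0.467·0.533/14 = 0.000286157
  stratum Q4: (760/2680)²·0.402·0.598/86 = 0.000224795
V̂(p̂_st) = 0.000893271; SE = √V̂ = 0.0298876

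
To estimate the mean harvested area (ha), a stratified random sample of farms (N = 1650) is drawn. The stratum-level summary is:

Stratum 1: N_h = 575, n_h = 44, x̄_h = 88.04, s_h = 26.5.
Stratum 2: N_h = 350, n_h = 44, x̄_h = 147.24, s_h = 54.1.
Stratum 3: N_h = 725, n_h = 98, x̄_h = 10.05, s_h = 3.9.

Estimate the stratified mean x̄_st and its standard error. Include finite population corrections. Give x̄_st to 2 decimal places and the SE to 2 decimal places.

x̄_st ≈ 66.33, SE ≈ 2.11

x̄_st = Σ W_h x̄_h = (575·88.04 + 350·147.24 + 725·10.05)/1650 = 66.32924
V̂(x̄_st) = Σ W_h² (1 − n_h/N_h) s_h²/n_h, with W_h = N_h/N and N = 1650:
  stratum 1: (575/1650)²·(1 − 44/575)·26.5²/44 = 1.78992
  stratum 2: (350/1650)²·(1 − 44/350)·54.1²/44 = 2.61676
  stratum 3: (725/1650)²·(1 − 98/725)·3.9²/98 = 0.0259144
V̂(x̄_st) = 4.43259
SE(x̄_st) = √4.43259 = 2.10537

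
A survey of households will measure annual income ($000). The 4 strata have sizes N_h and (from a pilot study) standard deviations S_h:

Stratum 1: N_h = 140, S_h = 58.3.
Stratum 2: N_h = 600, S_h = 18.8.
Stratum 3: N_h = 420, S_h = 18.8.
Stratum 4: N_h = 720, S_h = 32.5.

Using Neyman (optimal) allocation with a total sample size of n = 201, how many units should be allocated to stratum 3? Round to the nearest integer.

31

Neyman allocation: n_h = n · N_h S_h / Σ N_i S_i, with n = 201.
  stratum 1: N_h·S_h = 140·58.3 = 8162.00
  stratum 2: N_h·S_h = 600·18.8 = 11280.00
  stratum 3: N_h·S_h = 420·18.8 = 7896.00
  stratum 4: N_h·S_h = 720·32.5 = 23400.00
Σ N_h S_h = 50738.00
n for stratum 3 = 201·7896.00/50738.00 = 31.280 → 31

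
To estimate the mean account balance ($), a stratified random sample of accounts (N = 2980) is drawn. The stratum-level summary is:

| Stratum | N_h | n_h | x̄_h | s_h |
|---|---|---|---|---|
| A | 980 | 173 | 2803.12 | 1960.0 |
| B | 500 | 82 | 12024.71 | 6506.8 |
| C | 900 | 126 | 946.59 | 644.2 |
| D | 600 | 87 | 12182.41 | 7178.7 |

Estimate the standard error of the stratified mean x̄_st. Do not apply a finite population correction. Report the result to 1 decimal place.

SE(x̄_st) ≈ 203.1

V̂(x̄_st) = Σ W_h² s_h²/n_h, with W_h = N_h/N and N = 2980:
  stratum A: (980/2980)²·1960.0²/173 = 2401.52
  stratum B: (500/2980)²·6506.8²/82 = 14535.5
  stratum C: (900/2980)²·644.2²/126 = 300.416
  stratum D: (600/2980)²·7178.7²/87 = 24012.8
V̂(x̄_st) = 41250.2
SE(x̄_st) = √41250.2 = 203.101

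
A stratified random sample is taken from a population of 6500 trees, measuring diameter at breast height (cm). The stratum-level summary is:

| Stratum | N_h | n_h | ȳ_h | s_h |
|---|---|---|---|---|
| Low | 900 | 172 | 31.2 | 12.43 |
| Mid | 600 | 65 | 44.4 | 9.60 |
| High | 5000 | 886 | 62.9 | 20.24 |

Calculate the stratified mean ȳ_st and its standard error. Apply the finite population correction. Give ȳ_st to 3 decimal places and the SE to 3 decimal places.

ȳ_st ≈ 56.803, SE ≈ 0.500

ȳ_st = Σ W_h ȳ_h = (900·31.2 + 600·44.4 + 5000·62.9)/6500 = 56.80308
V̂(ȳ_st) = Σ W_h² (1 − n_h/N_h) s_h²/n_h, with W_h = N_h/N and N = 6500:
  stratum Low: (900/6500)²·(1 − 172/900)·12.43²/172 = 0.0139303
  stratum Mid: (600/6500)²·(1 − 65/600)·9.60²/65 = 0.0107723
  stratum High: (5000/6500)²·(1 − 886/5000)·20.24²/886 = 0.22511
V̂(ȳ_st) = 0.249813
SE(ȳ_st) = √0.249813 = 0.499813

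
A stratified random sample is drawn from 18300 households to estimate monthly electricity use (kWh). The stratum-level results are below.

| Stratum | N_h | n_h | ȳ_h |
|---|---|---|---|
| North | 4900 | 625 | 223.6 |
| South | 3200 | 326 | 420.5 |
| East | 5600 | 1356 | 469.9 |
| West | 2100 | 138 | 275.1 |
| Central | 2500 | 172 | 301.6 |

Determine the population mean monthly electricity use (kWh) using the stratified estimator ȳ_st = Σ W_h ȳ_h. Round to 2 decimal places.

ȳ_st ≈ 349.97

N = Σ N_h = 18300. Stratum weights W_h = N_h/N.
ȳ_st = (4900·223.6 + 3200·420.5 + 5600·469.9 + 2100·275.1 + 2500·301.6) / 18300 = 349.9667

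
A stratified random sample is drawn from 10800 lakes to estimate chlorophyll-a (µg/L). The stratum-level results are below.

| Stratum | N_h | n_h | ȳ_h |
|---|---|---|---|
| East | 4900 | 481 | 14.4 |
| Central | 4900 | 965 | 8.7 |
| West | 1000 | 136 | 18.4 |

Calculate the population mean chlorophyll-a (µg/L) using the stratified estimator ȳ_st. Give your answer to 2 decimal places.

ȳ_st ≈ 12.18

N = Σ N_h = 10800. Stratum weights W_h = N_h/N.
ȳ_st = (4900·14.4 + 4900·8.7 + 1000·18.4) / 10800 = 12.1843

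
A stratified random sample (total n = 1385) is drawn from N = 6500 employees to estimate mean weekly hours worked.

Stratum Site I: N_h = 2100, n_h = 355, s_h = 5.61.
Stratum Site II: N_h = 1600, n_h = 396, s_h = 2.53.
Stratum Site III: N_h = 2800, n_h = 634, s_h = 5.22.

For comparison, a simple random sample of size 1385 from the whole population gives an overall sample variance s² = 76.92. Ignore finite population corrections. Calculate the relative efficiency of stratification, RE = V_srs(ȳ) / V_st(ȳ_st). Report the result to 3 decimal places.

V̂(ȳ_st) = Σ W_h² s_h²/n_h, with W_h = N_h/N and N = 6500:
  stratum Site I: (2100/6500)²·5.61²/355 = 0.00925357
  stratum Site II: (1600/6500)²·2.53²/396 = 0.000979398
  stratum Site III: (2800/6500)²·5.22²/634 = 0.00797519
V_st = 0.0182082
V_srs = s²/n = 76.92/1385 = 0.0555379
Relative efficiency = V_srs / V_st = 0.0555379/0.0182082 = 3.0502

RE ≈ 3.050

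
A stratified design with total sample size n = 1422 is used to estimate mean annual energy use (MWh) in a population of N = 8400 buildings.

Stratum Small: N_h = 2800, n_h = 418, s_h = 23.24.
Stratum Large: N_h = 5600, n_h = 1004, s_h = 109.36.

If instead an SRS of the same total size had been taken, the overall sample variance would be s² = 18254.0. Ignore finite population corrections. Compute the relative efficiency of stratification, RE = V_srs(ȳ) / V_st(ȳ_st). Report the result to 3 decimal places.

RE ≈ 2.361

V̂(ȳ_st) = Σ W_h² s_h²/n_h, with W_h = N_h/N and N = 8400:
  stratum Small: (2800/8400)²·23.24²/418 = 0.143567
  stratum Large: (5600/8400)²·109.36²/1004 = 5.29421
V_st = 5.43777
V_srs = s²/n = 18254.0/1422 = 12.8368
Relative efficiency = V_srs / V_st = 12.8368/5.43777 = 2.3607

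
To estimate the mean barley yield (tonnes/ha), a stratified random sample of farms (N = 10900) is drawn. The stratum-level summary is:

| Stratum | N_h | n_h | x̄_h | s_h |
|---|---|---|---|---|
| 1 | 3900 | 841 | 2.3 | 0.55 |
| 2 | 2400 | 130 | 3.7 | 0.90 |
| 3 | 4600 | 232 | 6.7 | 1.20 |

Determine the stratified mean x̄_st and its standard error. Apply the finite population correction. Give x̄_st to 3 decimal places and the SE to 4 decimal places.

x̄_st ≈ 4.465, SE ≈ 0.0370

x̄_st = Σ W_h x̄_h = (3900·2.3 + 2400·3.7 + 4600·6.7)/10900 = 4.46514
V̂(x̄_st) = Σ W_h² (1 − n_h/N_h) s_h²/n_h, with W_h = N_h/N and N = 10900:
  stratum 1: (3900/10900)²·(1 − 841/3900)·0.55²/841 = 3.61177e-05
  stratum 2: (2400/10900)²·(1 − 130/2400)·0.90²/130 = 0.00028571
  stratum 3: (4600/10900)²·(1 − 232/4600)·1.20²/232 = 0.00104969
V̂(x̄_st) = 0.00137152
SE(x̄_st) = √0.00137152 = 0.037034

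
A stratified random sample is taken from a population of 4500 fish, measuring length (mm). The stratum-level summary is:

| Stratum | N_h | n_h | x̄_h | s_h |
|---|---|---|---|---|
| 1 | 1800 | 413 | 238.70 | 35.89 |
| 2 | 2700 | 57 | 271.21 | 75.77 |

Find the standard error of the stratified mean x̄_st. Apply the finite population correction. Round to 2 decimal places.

V̂(x̄_st) = Σ W_h² (1 − n_h/N_h) s_h²/n_h, with W_h = N_h/N and N = 4500:
  stratum 1: (1800/4500)²·(1 − 413/1800)·35.89²/413 = 0.384522
  stratum 2: (2700/4500)²·(1 − 57/2700)·75.77²/57 = 35.4941
V̂(x̄_st) = 35.8786
SE(x̄_st) = √35.8786 = 5.98987

SE(x̄_st) ≈ 5.99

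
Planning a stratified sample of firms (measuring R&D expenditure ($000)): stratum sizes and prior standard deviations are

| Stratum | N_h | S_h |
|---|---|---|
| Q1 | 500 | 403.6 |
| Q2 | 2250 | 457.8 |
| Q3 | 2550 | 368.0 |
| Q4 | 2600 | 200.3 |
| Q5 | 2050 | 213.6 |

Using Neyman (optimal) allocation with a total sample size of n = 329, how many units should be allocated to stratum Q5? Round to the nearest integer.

46

Neyman allocation: n_h = n · N_h S_h / Σ N_i S_i, with n = 329.
  stratum Q1: N_h·S_h = 500·403.6 = 201800.00
  stratum Q2: N_h·S_h = 2250·457.8 = 1030050.00
  stratum Q3: N_h·S_h = 2550·368.0 = 938400.00
  stratum Q4: N_h·S_h = 2600·200.3 = 520780.00
  stratum Q5: N_h·S_h = 2050·213.6 = 437880.00
Σ N_h S_h = 3128910.00
n for stratum Q5 = 329·437880.00/3128910.00 = 46.042 → 46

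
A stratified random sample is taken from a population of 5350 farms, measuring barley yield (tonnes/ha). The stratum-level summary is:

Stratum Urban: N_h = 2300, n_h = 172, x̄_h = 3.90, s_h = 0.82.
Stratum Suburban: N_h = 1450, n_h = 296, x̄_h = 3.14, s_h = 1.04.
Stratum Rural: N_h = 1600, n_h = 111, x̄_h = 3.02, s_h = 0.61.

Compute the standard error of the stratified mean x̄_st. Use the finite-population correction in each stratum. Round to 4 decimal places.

SE(x̄_st) ≈ 0.0341

V̂(x̄_st) = Σ W_h² (1 − n_h/N_h) s_h²/n_h, with W_h = N_h/N and N = 5350:
  stratum Urban: (2300/5350)²·(1 − 172/2300)·0.82²/172 = 0.000668484
  stratum Suburban: (1450/5350)²·(1 − 296/1450)·1.04²/296 = 0.00021362
  stratum Rural: (1600/5350)²·(1 − 111/1600)·0.61²/111 = 0.000279025
V̂(x̄_st) = 0.00116113
SE(x̄_st) = √0.00116113 = 0.0340753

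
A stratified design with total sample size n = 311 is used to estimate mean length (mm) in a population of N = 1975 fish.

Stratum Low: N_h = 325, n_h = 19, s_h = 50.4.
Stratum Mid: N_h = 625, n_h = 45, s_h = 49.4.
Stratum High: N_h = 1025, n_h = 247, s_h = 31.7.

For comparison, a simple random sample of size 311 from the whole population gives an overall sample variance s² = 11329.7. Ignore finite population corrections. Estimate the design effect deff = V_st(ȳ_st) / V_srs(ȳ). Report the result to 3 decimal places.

V̂(ȳ_st) = Σ W_h² s_h²/n_h, with W_h = N_h/N and N = 1975:
  stratum Low: (325/1975)²·50.4²/19 = 3.62026
  stratum Mid: (625/1975)²·49.4²/45 = 5.43084
  stratum High: (1025/1975)²·31.7²/247 = 1.09581
V_st = 10.1469
V_srs = s²/n = 11329.7/311 = 36.4299
deff = V_st / V_srs = 10.1469/36.4299 = 0.2785

deff ≈ 0.279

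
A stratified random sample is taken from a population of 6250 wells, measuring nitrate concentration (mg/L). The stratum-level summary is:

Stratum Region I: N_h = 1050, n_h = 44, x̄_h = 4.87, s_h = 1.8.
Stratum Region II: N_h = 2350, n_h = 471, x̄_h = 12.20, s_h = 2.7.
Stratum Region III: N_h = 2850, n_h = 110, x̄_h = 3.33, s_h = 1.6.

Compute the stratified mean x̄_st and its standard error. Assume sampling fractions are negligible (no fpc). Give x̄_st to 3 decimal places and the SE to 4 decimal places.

x̄_st = Σ W_h x̄_h = (1050·4.87 + 2350·12.20 + 2850·3.33)/6250 = 6.92384
V̂(x̄_st) = Σ W_h² s_h²/n_h, with W_h = N_h/N and N = 6250:
  stratum Region I: (1050/6250)²·1.8²/44 = 0.00207831
  stratum Region II: (2350/6250)²·2.7²/471 = 0.00218818
  stratum Region III: (2850/6250)²·1.6²/110 = 0.00483924
V̂(x̄_st) = 0.00910573
SE(x̄_st) = √0.00910573 = 0.0954239

x̄_st ≈ 6.924, SE ≈ 0.0954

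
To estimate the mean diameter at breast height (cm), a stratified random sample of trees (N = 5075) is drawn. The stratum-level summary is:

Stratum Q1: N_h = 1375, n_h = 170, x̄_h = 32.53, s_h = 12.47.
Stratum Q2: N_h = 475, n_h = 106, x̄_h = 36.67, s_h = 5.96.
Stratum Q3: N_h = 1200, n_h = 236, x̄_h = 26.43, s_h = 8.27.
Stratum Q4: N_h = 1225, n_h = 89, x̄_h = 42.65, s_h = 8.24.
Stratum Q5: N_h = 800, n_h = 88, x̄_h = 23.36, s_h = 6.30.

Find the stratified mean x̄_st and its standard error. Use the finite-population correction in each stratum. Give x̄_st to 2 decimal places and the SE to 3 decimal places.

x̄_st ≈ 32.47, SE ≈ 0.354

x̄_st = Σ W_h x̄_h = (1375·32.53 + 475·36.67 + 1200·26.43 + 1225·42.65 + 800·23.36)/5075 = 32.47236
V̂(x̄_st) = Σ W_h² (1 − n_h/N_h) s_h²/n_h, with W_h = N_h/N and N = 5075:
  stratum Q1: (1375/5075)²·(1 − 170/1375)·12.47²/170 = 0.0588439
  stratum Q2: (475/5075)²·(1 − 106/475)·5.96²/106 = 0.00228052
  stratum Q3: (1200/5075)²·(1 − 236/1200)·8.27²/236 = 0.0130162
  stratum Q4: (1225/5075)²·(1 − 89/1225)·8.24²/89 = 0.0412199
  stratum Q5: (800/5075)²·(1 − 88/800)·6.30²/88 = 0.00997462
V̂(x̄_st) = 0.125335
SE(x̄_st) = √0.125335 = 0.354027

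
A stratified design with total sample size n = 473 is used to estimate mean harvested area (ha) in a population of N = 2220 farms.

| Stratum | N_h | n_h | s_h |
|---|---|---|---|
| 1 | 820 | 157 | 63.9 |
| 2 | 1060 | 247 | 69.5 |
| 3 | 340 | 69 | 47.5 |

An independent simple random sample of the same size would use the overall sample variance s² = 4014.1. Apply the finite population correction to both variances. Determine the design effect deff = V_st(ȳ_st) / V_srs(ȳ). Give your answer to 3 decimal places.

deff ≈ 1.033

V̂(ȳ_st) = Σ W_h² (1 − n_h/N_h) s_h²/n_h, with W_h = N_h/N and N = 2220:
  stratum 1: (820/2220)²·(1 − 157/820)·63.9²/157 = 2.86895
  stratum 2: (1060/2220)²·(1 − 247/1060)·69.5²/247 = 3.4195
  stratum 3: (340/2220)²·(1 − 69/340)·47.5²/69 = 0.611337
V_st = 6.89979
V_srs = (1 − 473/2220)·4014.1/473 = 6.67832
deff = V_st / V_srs = 6.89979/6.67832 = 1.0332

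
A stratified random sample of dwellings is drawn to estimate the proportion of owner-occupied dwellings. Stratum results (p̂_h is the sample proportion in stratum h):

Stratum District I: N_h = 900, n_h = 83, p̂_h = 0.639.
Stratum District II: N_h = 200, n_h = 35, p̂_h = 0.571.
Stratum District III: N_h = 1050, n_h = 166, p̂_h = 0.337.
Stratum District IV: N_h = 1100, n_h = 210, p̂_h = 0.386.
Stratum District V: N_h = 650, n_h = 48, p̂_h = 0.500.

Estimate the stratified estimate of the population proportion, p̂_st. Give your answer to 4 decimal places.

N = 3900; stratum weights W_h = N_h/N.
p̂_st = Σ W_h p̂_h = (900·0.639 + 200·0.571 + 1050·0.337 + 1100·0.386 + 650·0.500)/3900 = 0.45968

p̂_st ≈ 0.4597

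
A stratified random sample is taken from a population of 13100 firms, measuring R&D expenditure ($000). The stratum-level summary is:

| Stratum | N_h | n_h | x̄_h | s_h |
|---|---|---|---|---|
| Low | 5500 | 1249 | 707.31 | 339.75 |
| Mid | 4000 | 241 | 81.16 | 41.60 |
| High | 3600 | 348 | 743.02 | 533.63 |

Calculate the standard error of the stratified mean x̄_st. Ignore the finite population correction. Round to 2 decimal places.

SE(x̄_st) ≈ 8.87

V̂(x̄_st) = Σ W_h² s_h²/n_h, with W_h = N_h/N and N = 13100:
  stratum Low: (5500/13100)²·339.75²/1249 = 16.2907
  stratum Mid: (4000/13100)²·41.60²/241 = 0.669494
  stratum High: (3600/13100)²·533.63²/348 = 61.7965
V̂(x̄_st) = 78.7566
SE(x̄_st) = √78.7566 = 8.87449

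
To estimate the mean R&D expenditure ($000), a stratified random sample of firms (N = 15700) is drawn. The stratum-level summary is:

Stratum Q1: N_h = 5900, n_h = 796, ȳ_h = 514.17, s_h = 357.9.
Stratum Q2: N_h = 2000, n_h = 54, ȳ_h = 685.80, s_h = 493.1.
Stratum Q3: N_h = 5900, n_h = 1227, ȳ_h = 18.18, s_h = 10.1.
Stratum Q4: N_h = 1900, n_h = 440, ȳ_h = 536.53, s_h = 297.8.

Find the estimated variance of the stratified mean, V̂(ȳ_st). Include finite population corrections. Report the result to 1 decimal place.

V̂(ȳ_st) ≈ 93.0

V̂(ȳ_st) = Σ W_h² (1 − n_h/N_h) s_h²/n_h, with W_h = N_h/N and N = 15700:
  stratum Q1: (5900/15700)²·(1 − 796/5900)·357.9²/796 = 19.6596
  stratum Q2: (2000/15700)²·(1 − 54/2000)·493.1²/54 = 71.0968
  stratum Q3: (5900/15700)²·(1 − 1227/5900)·10.1²/1227 = 0.00929922
  stratum Q4: (1900/15700)²·(1 − 440/1900)·297.8²/440 = 2.26832
V̂(ȳ_st) = 93.0339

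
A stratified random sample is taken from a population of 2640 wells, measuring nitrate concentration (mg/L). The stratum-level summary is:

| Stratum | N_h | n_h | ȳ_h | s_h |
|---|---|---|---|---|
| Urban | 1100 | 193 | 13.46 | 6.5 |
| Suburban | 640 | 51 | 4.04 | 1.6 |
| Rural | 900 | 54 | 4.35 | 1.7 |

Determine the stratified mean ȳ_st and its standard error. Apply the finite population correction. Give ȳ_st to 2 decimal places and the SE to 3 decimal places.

ȳ_st ≈ 8.07, SE ≈ 0.200

ȳ_st = Σ W_h ȳ_h = (1100·13.46 + 640·4.04 + 900·4.35)/2640 = 8.07068
V̂(ȳ_st) = Σ W_h² (1 − n_h/N_h) s_h²/n_h, with W_h = N_h/N and N = 2640:
  stratum Urban: (1100/2640)²·(1 − 193/1100)·6.5²/193 = 0.0313373
  stratum Suburban: (640/2640)²·(1 − 51/640)·1.6²/51 = 0.00271492
  stratum Rural: (900/2640)²·(1 − 54/900)·1.7²/54 = 0.00584668
V̂(ȳ_st) = 0.0398989
SE(ȳ_st) = √0.0398989 = 0.199747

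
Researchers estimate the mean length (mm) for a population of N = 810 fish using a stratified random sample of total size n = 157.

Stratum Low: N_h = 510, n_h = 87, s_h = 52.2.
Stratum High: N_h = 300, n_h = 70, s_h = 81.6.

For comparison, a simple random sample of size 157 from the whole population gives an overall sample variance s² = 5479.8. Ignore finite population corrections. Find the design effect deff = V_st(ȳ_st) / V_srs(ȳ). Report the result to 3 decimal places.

V̂(ȳ_st) = Σ W_h² s_h²/n_h, with W_h = N_h/N and N = 810:
  stratum Low: (510/810)²·52.2²/87 = 12.4163
  stratum High: (300/810)²·81.6²/70 = 13.0483
V_st = 25.4646
V_srs = s²/n = 5479.8/157 = 34.9032
deff = V_st / V_srs = 25.4646/34.9032 = 0.7296

deff ≈ 0.730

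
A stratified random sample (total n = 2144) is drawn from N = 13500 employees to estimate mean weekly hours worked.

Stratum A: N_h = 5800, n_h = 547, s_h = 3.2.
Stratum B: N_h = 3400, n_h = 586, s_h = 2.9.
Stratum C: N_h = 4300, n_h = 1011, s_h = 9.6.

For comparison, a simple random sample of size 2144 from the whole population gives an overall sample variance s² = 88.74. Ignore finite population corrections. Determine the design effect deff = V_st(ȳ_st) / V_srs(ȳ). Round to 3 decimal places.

V̂(ȳ_st) = Σ W_h² s_h²/n_h, with W_h = N_h/N and N = 13500:
  stratum A: (5800/13500)²·3.2²/547 = 0.00345542
  stratum B: (3400/13500)²·2.9²/586 = 0.000910309
  stratum C: (4300/13500)²·9.6²/1011 = 0.00924827
V_st = 0.013614
V_srs = s²/n = 88.74/2144 = 0.0413899
deff = V_st / V_srs = 0.013614/0.0413899 = 0.3289

deff ≈ 0.329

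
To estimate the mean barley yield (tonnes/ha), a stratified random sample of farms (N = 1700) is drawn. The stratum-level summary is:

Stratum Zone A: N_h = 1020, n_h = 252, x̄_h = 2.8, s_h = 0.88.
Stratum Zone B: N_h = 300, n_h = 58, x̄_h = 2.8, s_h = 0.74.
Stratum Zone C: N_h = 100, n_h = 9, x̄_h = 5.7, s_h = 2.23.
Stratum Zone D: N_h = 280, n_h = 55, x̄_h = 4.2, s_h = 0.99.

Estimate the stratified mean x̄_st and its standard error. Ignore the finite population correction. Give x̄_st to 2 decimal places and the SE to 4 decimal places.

x̄_st ≈ 3.20, SE ≈ 0.0616

x̄_st = Σ W_h x̄_h = (1020·2.8 + 300·2.8 + 100·5.7 + 280·4.2)/1700 = 3.20118
V̂(x̄_st) = Σ W_h² s_h²/n_h, with W_h = N_h/N and N = 1700:
  stratum Zone A: (1020/1700)²·0.88²/252 = 0.00110629
  stratum Zone B: (300/1700)²·0.74²/58 = 0.000294022
  stratum Zone C: (100/1700)²·2.23²/9 = 0.00191192
  stratum Zone D: (280/1700)²·0.99²/55 = 0.000483421
V̂(x̄_st) = 0.00379565
SE(x̄_st) = √0.00379565 = 0.0616088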